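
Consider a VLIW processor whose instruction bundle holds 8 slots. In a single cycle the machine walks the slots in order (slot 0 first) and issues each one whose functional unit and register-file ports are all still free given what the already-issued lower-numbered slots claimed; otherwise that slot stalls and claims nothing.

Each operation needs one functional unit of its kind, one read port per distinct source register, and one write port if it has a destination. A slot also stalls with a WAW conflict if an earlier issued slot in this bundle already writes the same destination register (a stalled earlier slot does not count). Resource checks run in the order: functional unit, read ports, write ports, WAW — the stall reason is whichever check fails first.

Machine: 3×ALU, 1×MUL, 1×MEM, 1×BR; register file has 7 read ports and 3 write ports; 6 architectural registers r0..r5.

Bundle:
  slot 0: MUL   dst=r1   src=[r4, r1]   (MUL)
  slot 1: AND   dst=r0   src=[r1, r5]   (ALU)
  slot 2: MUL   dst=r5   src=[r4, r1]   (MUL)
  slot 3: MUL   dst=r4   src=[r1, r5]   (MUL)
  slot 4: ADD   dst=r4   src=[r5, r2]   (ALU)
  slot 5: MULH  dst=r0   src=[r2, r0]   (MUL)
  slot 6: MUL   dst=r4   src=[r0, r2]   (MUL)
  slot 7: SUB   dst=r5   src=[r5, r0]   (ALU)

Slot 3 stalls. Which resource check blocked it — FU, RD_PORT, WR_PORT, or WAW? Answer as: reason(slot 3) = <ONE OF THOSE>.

  0. MUL→r1 ⇒ go  {3A/0Mu/1Ld/1B | 5r 2w}
  1. ALU→r0 ⇒ go  {2A/0Mu/1Ld/1B | 3r 1w}
  2. MUL→r5 ⇒ no(FU)  {2A/0Mu/1Ld/1B | 3r 1w}
  3. MUL→r4 ⇒ no(FU)  {2A/0Mu/1Ld/1B | 3r 1w}
  4. ALU→r4 ⇒ go  {1A/0Mu/1Ld/1B | 1r 0w}
  5. MUL→r0 ⇒ no(FU)  {1A/0Mu/1Ld/1B | 1r 0w}
  6. MUL→r4 ⇒ no(FU)  {1A/0Mu/1Ld/1B | 1r 0w}
  7. ALU→r5 ⇒ no(RD_PORT)  {1A/0Mu/1Ld/1B | 1r 0w}

reason(slot 3) = FU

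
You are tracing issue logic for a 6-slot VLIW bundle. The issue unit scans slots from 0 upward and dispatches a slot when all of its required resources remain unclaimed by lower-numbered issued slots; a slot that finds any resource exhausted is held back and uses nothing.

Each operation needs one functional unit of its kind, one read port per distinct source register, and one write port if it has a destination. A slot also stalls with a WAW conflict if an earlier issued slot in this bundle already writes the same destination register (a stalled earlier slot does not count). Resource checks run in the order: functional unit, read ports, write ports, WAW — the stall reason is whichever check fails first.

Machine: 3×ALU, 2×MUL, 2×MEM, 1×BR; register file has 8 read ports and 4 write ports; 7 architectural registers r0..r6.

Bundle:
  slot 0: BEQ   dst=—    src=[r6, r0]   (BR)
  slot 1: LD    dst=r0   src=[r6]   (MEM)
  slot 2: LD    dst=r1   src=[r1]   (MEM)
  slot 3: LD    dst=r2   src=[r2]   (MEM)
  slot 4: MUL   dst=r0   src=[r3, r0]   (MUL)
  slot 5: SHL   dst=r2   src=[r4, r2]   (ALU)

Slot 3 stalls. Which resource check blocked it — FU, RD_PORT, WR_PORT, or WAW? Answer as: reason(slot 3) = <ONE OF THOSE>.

reason(slot 3) = FU

[0] BR needs rd=2 wr=0: ok; after: ALU=3 MUL=2 MEM=2 BR=0, R=6, W=4
[1] MEM needs rd=1 wr=1: ok; after: ALU=3 MUL=2 MEM=1 BR=0, R=5, W=3
[2] MEM needs rd=1 wr=1: ok; after: ALU=3 MUL=2 MEM=0 BR=0, R=4, W=2
[3] MEM needs rd=1 wr=1: FU; after: ALU=3 MUL=2 MEM=0 BR=0, R=4, W=2
[4] MUL needs rd=2 wr=1: WAW; after: ALU=3 MUL=2 MEM=0 BR=0, R=4, W=2
[5] ALU needs rd=2 wr=1: ok; after: ALU=2 MUL=2 MEM=0 BR=0, R=2, W=1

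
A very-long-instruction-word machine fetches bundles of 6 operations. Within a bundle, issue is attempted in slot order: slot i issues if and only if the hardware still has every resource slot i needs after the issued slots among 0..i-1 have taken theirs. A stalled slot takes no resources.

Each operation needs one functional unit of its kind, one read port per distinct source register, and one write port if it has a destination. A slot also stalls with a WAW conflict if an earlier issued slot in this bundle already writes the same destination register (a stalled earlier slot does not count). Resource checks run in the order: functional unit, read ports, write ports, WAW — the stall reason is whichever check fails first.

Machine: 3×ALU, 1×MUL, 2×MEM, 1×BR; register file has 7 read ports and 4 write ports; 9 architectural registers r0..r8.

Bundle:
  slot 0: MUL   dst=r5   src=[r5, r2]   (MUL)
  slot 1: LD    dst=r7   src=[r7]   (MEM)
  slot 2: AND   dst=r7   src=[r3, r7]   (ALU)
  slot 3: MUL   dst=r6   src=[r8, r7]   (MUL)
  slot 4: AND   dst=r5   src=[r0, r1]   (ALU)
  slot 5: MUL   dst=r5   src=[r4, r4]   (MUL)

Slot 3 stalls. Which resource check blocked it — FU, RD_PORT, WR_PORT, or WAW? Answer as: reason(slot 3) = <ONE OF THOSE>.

slot 0 (MUL): ISSUE — free A3,Mu0,Ld2,B1 rp5 wp3
slot 1 (MEM): ISSUE — free A3,Mu0,Ld1,B1 rp4 wp2
slot 2 (ALU): stall WAW — free A3,Mu0,Ld1,B1 rp4 wp2
slot 3 (MUL): stall FU — free A3,Mu0,Ld1,B1 rp4 wp2
slot 4 (ALU): stall WAW — free A3,Mu0,Ld1,B1 rp4 wp2
slot 5 (MUL): stall FU — free A3,Mu0,Ld1,B1 rp4 wp2

reason(slot 3) = FU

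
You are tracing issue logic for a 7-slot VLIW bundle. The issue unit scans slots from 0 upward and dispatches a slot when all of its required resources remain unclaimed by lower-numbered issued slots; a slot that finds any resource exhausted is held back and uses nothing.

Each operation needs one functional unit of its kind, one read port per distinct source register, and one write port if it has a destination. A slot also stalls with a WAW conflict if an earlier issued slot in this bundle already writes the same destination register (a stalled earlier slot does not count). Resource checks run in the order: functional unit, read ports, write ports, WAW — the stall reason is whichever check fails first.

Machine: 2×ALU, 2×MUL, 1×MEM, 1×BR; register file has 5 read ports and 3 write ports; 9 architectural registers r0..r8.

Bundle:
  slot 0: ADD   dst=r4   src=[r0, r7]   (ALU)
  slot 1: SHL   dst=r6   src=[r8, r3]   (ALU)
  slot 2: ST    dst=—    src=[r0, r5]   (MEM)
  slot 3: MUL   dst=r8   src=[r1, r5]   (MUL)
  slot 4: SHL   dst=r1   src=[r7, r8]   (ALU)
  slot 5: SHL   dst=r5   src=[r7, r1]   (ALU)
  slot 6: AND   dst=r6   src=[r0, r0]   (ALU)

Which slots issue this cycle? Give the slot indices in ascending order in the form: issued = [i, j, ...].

issued = [0, 1]

  0. ALU→r4 ⇒ go  {1A/2Mu/1Ld/1B | 3r 2w}
  1. ALU→r6 ⇒ go  {0A/2Mu/1Ld/1B | 1r 1w}
  2. MEM ⇒ no(RD_PORT)  {0A/2Mu/1Ld/1B | 1r 1w}
  3. MUL→r8 ⇒ no(RD_PORT)  {0A/2Mu/1Ld/1B | 1r 1w}
  4. ALU→r1 ⇒ no(FU)  {0A/2Mu/1Ld/1B | 1r 1w}
  5. ALU→r5 ⇒ no(FU)  {0A/2Mu/1Ld/1B | 1r 1w}
  6. ALU→r6 ⇒ no(FU)  {0A/2Mu/1Ld/1B | 1r 1w}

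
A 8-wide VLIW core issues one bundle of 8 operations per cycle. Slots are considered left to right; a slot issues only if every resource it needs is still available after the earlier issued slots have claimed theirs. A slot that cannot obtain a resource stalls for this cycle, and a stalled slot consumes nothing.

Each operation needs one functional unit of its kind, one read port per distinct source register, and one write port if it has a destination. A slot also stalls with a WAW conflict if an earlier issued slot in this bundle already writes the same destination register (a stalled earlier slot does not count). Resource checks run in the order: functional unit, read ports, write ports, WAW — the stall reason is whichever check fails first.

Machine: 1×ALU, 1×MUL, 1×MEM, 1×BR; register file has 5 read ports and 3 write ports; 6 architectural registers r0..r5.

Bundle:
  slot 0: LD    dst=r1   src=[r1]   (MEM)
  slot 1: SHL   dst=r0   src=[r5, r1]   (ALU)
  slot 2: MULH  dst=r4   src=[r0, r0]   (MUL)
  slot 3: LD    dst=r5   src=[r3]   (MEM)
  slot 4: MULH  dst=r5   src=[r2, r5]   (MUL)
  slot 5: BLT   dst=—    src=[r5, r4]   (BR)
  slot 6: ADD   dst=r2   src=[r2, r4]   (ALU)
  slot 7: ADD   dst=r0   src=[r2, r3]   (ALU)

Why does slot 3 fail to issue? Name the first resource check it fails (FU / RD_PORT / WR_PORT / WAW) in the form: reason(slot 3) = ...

[0] MEM needs rd=1 wr=1: ok; after: ALU=1 MUL=1 MEM=0 BR=1, R=4, W=2
[1] ALU needs rd=2 wr=1: ok; after: ALU=0 MUL=1 MEM=0 BR=1, R=2, W=1
[2] MUL needs rd=1 wr=1: ok; after: ALU=0 MUL=0 MEM=0 BR=1, R=1, W=0
[3] MEM needs rd=1 wr=1: FU; after: ALU=0 MUL=0 MEM=0 BR=1, R=1, W=0
[4] MUL needs rd=2 wr=1: FU; after: ALU=0 MUL=0 MEM=0 BR=1, R=1, W=0
[5] BR needs rd=2 wr=0: RD_PORT; after: ALU=0 MUL=0 MEM=0 BR=1, R=1, W=0
[6] ALU needs rd=2 wr=1: FU; after: ALU=0 MUL=0 MEM=0 BR=1, R=1, W=0
[7] ALU needs rd=2 wr=1: FU; after: ALU=0 MUL=0 MEM=0 BR=1, R=1, W=0

reason(slot 3) = FU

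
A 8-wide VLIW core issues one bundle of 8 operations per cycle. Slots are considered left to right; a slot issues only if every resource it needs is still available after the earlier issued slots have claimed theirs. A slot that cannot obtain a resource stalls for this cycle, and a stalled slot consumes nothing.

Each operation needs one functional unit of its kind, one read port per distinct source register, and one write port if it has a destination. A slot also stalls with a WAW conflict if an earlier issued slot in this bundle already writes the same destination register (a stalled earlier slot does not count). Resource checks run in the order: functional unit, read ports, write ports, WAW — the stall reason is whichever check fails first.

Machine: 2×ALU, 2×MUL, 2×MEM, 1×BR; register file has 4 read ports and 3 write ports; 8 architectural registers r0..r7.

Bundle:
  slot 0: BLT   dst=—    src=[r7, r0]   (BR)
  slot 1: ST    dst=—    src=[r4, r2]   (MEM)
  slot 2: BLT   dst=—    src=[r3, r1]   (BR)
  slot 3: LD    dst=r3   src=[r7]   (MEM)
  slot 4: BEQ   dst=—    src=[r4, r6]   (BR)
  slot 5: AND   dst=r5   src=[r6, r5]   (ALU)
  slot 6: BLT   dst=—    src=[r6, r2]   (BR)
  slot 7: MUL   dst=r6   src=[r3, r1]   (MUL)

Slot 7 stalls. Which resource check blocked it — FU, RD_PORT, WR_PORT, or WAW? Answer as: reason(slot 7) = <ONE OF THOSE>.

slot 0 (BR): ISSUE — free A2,Mu2,Ld2,B0 rp2 wp3
slot 1 (MEM): ISSUE — free A2,Mu2,Ld1,B0 rp0 wp3
slot 2 (BR): stall FU — free A2,Mu2,Ld1,B0 rp0 wp3
slot 3 (MEM): stall RD_PORT — free A2,Mu2,Ld1,B0 rp0 wp3
slot 4 (BR): stall FU — free A2,Mu2,Ld1,B0 rp0 wp3
slot 5 (ALU): stall RD_PORT — free A2,Mu2,Ld1,B0 rp0 wp3
slot 6 (BR): stall FU — free A2,Mu2,Ld1,B0 rp0 wp3
slot 7 (MUL): stall RD_PORT — free A2,Mu2,Ld1,B0 rp0 wp3

reason(slot 7) = RD_PORT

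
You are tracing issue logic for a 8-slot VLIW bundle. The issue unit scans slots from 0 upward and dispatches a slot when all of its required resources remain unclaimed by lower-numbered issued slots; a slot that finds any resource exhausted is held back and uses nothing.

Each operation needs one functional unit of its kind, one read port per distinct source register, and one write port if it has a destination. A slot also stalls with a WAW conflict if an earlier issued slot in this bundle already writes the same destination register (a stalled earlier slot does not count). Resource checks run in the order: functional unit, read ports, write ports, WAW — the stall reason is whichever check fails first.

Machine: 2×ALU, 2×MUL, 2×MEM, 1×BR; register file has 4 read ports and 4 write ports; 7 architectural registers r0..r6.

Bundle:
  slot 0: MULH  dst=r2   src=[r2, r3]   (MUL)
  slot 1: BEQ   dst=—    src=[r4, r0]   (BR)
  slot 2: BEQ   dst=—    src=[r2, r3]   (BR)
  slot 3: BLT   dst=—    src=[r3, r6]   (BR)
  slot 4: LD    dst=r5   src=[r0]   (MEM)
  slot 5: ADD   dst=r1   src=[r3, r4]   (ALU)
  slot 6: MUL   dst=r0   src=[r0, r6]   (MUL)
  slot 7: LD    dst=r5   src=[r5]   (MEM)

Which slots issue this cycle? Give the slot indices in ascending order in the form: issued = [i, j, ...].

issued = [0, 1]

slot 0 (MUL): ISSUE — free A2,Mu1,Ld2,B1 rp2 wp3
slot 1 (BR): ISSUE — free A2,Mu1,Ld2,B0 rp0 wp3
slot 2 (BR): stall FU — free A2,Mu1,Ld2,B0 rp0 wp3
slot 3 (BR): stall FU — free A2,Mu1,Ld2,B0 rp0 wp3
slot 4 (MEM): stall RD_PORT — free A2,Mu1,Ld2,B0 rp0 wp3
slot 5 (ALU): stall RD_PORT — free A2,Mu1,Ld2,B0 rp0 wp3
slot 6 (MUL): stall RD_PORT — free A2,Mu1,Ld2,B0 rp0 wp3
slot 7 (MEM): stall RD_PORT — free A2,Mu1,Ld2,B0 rp0 wp3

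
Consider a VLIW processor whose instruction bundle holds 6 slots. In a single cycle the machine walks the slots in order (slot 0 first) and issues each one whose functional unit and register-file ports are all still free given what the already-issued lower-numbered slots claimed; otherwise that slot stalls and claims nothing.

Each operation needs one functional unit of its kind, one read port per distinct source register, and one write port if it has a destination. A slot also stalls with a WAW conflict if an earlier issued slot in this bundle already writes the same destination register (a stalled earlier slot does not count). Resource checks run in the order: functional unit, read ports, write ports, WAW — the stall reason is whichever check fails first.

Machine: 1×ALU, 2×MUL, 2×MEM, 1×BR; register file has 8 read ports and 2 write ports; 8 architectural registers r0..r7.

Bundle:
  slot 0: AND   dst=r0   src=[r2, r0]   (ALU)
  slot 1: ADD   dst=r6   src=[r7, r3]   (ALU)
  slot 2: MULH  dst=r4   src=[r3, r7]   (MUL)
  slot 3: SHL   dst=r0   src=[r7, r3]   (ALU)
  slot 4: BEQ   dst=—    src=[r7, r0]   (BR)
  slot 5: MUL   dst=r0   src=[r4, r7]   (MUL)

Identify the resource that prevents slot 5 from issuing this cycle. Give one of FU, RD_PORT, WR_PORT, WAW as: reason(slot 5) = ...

reason(slot 5) = WR_PORT

#0 ALU src=r2,r0 dispatched  <A:0 Mu:2 Ld:2 B:1 rd:6 wr:1>
#1 ALU src=r7,r3 held:FU  <A:0 Mu:2 Ld:2 B:1 rd:6 wr:1>
#2 MUL src=r3,r7 dispatched  <A:0 Mu:1 Ld:2 B:1 rd:4 wr:0>
#3 ALU src=r7,r3 held:FU  <A:0 Mu:1 Ld:2 B:1 rd:4 wr:0>
#4 BR src=r7,r0 dispatched  <A:0 Mu:1 Ld:2 B:0 rd:2 wr:0>
#5 MUL src=r4,r7 held:WR_PORT  <A:0 Mu:1 Ld:2 B:0 rd:2 wr:0>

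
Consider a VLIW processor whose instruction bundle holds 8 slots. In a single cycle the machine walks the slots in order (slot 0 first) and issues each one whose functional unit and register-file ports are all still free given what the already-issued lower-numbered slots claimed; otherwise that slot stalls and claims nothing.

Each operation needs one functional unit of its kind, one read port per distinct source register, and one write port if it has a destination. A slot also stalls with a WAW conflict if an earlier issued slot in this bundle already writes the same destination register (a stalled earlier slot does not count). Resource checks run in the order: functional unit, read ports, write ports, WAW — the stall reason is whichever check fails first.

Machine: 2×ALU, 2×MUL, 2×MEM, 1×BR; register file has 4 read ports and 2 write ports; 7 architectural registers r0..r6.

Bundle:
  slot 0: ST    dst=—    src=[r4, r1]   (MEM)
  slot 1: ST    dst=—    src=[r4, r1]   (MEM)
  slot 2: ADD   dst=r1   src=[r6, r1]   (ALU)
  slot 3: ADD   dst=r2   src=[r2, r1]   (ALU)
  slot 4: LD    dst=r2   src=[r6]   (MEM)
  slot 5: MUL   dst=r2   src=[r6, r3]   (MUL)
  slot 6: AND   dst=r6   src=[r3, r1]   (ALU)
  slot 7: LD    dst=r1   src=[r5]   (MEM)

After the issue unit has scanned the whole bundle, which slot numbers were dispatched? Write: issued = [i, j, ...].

  0. MEM ⇒ go  {2A/2Mu/1Ld/1B | 2r 2w}
  1. MEM ⇒ go  {2A/2Mu/0Ld/1B | 0r 2w}
  2. ALU→r1 ⇒ no(RD_PORT)  {2A/2Mu/0Ld/1B | 0r 2w}
  3. ALU→r2 ⇒ no(RD_PORT)  {2A/2Mu/0Ld/1B | 0r 2w}
  4. MEM→r2 ⇒ no(FU)  {2A/2Mu/0Ld/1B | 0r 2w}
  5. MUL→r2 ⇒ no(RD_PORT)  {2A/2Mu/0Ld/1B | 0r 2w}
  6. ALU→r6 ⇒ no(RD_PORT)  {2A/2Mu/0Ld/1B | 0r 2w}
  7. MEM→r1 ⇒ no(FU)  {2A/2Mu/0Ld/1B | 0r 2w}

issued = [0, 1]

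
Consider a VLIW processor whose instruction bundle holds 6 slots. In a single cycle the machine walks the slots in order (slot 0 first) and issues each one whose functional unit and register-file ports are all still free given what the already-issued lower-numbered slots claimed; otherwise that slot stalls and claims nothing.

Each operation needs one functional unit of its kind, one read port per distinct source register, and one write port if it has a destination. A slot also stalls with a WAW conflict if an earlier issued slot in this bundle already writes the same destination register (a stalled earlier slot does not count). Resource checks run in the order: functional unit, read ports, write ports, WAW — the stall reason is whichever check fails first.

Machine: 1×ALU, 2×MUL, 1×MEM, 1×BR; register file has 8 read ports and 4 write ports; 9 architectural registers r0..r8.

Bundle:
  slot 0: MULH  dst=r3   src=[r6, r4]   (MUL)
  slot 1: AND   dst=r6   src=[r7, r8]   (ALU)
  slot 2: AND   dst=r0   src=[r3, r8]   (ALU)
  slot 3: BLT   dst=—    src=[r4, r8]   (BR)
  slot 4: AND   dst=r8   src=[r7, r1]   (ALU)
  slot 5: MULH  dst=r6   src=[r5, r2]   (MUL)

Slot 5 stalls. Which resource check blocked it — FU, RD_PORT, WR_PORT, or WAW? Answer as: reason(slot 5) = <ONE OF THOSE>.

reason(slot 5) = WAW

[0] MUL needs rd=2 wr=1: ok; after: ALU=1 MUL=1 MEM=1 BR=1, R=6, W=3
[1] ALU needs rd=2 wr=1: ok; after: ALU=0 MUL=1 MEM=1 BR=1, R=4, W=2
[2] ALU needs rd=2 wr=1: FU; after: ALU=0 MUL=1 MEM=1 BR=1, R=4, W=2
[3] BR needs rd=2 wr=0: ok; after: ALU=0 MUL=1 MEM=1 BR=0, R=2, W=2
[4] ALU needs rd=2 wr=1: FU; after: ALU=0 MUL=1 MEM=1 BR=0, R=2, W=2
[5] MUL needs rd=2 wr=1: WAW; after: ALU=0 MUL=1 MEM=1 BR=0, R=2, W=2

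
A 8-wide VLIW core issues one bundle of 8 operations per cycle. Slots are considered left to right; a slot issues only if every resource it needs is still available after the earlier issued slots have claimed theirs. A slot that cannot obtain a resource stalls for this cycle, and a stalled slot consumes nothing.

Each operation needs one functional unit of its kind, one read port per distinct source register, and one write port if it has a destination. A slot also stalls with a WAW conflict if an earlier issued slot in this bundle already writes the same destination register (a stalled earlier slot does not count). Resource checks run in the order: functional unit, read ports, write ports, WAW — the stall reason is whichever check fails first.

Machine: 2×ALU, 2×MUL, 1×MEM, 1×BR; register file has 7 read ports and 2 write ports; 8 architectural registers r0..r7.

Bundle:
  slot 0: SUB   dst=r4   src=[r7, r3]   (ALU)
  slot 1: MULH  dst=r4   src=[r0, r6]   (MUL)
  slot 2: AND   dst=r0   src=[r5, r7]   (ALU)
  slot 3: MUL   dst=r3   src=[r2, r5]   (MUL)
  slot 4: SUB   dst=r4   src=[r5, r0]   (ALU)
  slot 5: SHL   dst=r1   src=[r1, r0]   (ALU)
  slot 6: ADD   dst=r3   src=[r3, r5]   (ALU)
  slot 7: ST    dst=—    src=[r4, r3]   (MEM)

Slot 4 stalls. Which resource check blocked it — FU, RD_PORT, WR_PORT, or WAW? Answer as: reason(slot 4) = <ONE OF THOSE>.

reason(slot 4) = FU

#0 ALU src=r7,r3 dispatched  <A:1 Mu:2 Ld:1 B:1 rd:5 wr:1>
#1 MUL src=r0,r6 held:WAW  <A:1 Mu:2 Ld:1 B:1 rd:5 wr:1>
#2 ALU src=r5,r7 dispatched  <A:0 Mu:2 Ld:1 B:1 rd:3 wr:0>
#3 MUL src=r2,r5 held:WR_PORT  <A:0 Mu:2 Ld:1 B:1 rd:3 wr:0>
#4 ALU src=r5,r0 held:FU  <A:0 Mu:2 Ld:1 B:1 rd:3 wr:0>
#5 ALU src=r1,r0 held:FU  <A:0 Mu:2 Ld:1 B:1 rd:3 wr:0>
#6 ALU src=r3,r5 held:FU  <A:0 Mu:2 Ld:1 B:1 rd:3 wr:0>
#7 MEM src=r4,r3 dispatched  <A:0 Mu:2 Ld:0 B:1 rd:1 wr:0>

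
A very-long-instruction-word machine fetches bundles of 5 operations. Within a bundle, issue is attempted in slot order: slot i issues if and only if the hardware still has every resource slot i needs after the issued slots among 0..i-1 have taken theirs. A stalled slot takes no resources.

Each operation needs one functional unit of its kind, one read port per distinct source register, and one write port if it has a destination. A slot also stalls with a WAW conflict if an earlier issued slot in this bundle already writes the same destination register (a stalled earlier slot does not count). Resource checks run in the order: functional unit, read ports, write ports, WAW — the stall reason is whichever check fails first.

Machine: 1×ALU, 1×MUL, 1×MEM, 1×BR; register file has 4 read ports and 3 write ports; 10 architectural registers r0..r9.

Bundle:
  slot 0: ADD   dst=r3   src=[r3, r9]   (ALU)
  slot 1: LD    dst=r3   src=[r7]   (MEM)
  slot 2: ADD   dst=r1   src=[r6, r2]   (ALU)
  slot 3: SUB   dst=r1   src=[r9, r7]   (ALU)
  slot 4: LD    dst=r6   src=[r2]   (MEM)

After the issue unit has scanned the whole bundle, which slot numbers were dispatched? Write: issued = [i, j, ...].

(0) want 1×ALU +2rd +1wr — yes → AL0|MU1|ME1|BR1|rd2|wr2
(1) want 1×MEM +1rd +1wr — WAW → AL0|MU1|ME1|BR1|rd2|wr2
(2) want 1×ALU +2rd +1wr — FU → AL0|MU1|ME1|BR1|rd2|wr2
(3) want 1×ALU +2rd +1wr — FU → AL0|MU1|ME1|BR1|rd2|wr2
(4) want 1×MEM +1rd +1wr — yes → AL0|MU1|ME0|BR1|rd1|wr1

issued = [0, 4]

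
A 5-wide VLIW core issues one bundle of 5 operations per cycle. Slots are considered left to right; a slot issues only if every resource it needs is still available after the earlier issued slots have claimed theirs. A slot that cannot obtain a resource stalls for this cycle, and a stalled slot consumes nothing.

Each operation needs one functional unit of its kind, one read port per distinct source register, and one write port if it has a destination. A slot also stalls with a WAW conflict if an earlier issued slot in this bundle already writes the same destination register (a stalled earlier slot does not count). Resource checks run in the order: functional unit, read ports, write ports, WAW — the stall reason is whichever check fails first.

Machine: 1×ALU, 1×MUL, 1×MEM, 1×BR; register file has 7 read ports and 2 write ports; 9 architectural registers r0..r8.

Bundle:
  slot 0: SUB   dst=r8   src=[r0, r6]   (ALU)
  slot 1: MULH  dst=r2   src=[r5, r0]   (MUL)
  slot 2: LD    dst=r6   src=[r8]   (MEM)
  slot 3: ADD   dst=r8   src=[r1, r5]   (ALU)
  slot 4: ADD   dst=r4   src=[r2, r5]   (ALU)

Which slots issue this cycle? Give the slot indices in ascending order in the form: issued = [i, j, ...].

  0. ALU→r8 ⇒ go  {0A/1Mu/1Ld/1B | 5r 1w}
  1. MUL→r2 ⇒ go  {0A/0Mu/1Ld/1B | 3r 0w}
  2. MEM→r6 ⇒ no(WR_PORT)  {0A/0Mu/1Ld/1B | 3r 0w}
  3. ALU→r8 ⇒ no(FU)  {0A/0Mu/1Ld/1B | 3r 0w}
  4. ALU→r4 ⇒ no(FU)  {0A/0Mu/1Ld/1B | 3r 0w}

issued = [0, 1]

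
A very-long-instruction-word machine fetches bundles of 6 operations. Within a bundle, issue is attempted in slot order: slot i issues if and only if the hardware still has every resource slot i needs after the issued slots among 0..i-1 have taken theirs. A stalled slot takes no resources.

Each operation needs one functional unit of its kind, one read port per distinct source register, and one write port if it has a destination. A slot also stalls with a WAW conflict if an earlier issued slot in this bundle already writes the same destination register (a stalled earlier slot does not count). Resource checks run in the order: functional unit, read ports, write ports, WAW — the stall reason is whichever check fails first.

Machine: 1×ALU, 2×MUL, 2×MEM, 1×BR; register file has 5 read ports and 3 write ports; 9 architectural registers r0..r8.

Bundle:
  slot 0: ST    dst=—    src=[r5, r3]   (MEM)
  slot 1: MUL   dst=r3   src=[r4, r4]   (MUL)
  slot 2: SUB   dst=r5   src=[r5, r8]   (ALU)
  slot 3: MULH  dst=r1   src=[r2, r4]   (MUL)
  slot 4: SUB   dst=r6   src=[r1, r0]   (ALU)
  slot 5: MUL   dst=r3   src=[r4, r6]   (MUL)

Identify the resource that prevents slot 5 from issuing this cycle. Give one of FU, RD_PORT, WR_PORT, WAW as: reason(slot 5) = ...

(0) want 1×MEM +2rd +0wr — yes → AL1|MU2|ME1|BR1|rd3|wr3
(1) want 1×MUL +1rd +1wr — yes → AL1|MU1|ME1|BR1|rd2|wr2
(2) want 1×ALU +2rd +1wr — yes → AL0|MU1|ME1|BR1|rd0|wr1
(3) want 1×MUL +2rd +1wr — RD_PORT → AL0|MU1|ME1|BR1|rd0|wr1
(4) want 1×ALU +2rd +1wr — FU → AL0|MU1|ME1|BR1|rd0|wr1
(5) want 1×MUL +2rd +1wr — RD_PORT → AL0|MU1|ME1|BR1|rd0|wr1

reason(slot 5) = RD_PORT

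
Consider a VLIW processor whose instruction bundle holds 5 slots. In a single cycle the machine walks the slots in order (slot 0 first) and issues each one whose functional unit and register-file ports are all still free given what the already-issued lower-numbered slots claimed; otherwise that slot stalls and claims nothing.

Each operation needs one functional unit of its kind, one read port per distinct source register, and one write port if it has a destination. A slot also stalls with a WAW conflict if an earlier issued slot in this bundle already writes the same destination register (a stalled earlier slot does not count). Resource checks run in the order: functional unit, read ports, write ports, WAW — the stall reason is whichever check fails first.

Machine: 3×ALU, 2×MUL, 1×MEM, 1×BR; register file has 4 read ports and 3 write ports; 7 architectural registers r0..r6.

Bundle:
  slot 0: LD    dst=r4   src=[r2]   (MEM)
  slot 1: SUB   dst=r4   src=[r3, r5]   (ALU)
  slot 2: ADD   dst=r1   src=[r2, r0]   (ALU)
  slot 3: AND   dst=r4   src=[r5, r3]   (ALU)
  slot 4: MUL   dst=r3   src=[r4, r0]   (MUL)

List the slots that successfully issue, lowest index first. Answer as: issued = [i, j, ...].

#0 MEM src=r2 dispatched  <A:3 Mu:2 Ld:0 B:1 rd:3 wr:2>
#1 ALU src=r3,r5 held:WAW  <A:3 Mu:2 Ld:0 B:1 rd:3 wr:2>
#2 ALU src=r2,r0 dispatched  <A:2 Mu:2 Ld:0 B:1 rd:1 wr:1>
#3 ALU src=r5,r3 held:RD_PORT  <A:2 Mu:2 Ld:0 B:1 rd:1 wr:1>
#4 MUL src=r4,r0 held:RD_PORT  <A:2 Mu:2 Ld:0 B:1 rd:1 wr:1>

issued = [0, 2]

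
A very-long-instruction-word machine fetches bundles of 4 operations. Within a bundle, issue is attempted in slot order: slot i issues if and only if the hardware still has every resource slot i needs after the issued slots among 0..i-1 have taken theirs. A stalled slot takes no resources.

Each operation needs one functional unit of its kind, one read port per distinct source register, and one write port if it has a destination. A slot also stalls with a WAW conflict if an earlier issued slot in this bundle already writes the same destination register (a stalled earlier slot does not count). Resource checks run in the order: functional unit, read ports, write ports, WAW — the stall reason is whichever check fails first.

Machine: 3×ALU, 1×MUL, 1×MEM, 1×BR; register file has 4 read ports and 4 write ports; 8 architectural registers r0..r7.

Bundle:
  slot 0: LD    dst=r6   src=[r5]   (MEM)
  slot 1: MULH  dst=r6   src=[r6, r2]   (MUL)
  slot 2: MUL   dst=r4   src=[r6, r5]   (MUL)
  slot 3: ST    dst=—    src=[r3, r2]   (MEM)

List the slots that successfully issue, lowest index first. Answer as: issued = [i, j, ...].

issued = [0, 2]

  0. MEM→r6 ⇒ go  {3A/1Mu/0Ld/1B | 3r 3w}
  1. MUL→r6 ⇒ no(WAW)  {3A/1Mu/0Ld/1B | 3r 3w}
  2. MUL→r4 ⇒ go  {3A/0Mu/0Ld/1B | 1r 2w}
  3. MEM ⇒ no(FU)  {3A/0Mu/0Ld/1B | 1r 2w}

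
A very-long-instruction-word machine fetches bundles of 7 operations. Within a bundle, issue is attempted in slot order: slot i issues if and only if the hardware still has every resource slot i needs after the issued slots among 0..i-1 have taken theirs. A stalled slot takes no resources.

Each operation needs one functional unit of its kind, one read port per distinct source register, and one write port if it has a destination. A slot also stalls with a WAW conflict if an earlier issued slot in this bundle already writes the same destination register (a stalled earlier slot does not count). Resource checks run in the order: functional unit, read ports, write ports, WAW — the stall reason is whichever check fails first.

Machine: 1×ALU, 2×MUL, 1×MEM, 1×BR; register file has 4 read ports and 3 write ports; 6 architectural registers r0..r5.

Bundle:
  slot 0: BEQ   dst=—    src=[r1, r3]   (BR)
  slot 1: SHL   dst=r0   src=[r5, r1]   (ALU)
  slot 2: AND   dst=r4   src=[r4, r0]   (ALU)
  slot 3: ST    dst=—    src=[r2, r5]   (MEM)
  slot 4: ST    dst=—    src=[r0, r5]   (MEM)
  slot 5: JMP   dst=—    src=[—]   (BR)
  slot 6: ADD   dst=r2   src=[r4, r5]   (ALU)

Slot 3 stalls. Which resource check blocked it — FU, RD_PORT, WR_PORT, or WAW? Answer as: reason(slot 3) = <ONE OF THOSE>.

reason(slot 3) = RD_PORT

#0 BR src=r1,r3 dispatched  <A:1 Mu:2 Ld:1 B:0 rd:2 wr:3>
#1 ALU src=r5,r1 dispatched  <A:0 Mu:2 Ld:1 B:0 rd:0 wr:2>
#2 ALU src=r4,r0 held:FU  <A:0 Mu:2 Ld:1 B:0 rd:0 wr:2>
#3 MEM src=r2,r5 held:RD_PORT  <A:0 Mu:2 Ld:1 B:0 rd:0 wr:2>
#4 MEM src=r0,r5 held:RD_PORT  <A:0 Mu:2 Ld:1 B:0 rd:0 wr:2>
#5 BR src=- held:FU  <A:0 Mu:2 Ld:1 B:0 rd:0 wr:2>
#6 ALU src=r4,r5 held:FU  <A:0 Mu:2 Ld:1 B:0 rd:0 wr:2>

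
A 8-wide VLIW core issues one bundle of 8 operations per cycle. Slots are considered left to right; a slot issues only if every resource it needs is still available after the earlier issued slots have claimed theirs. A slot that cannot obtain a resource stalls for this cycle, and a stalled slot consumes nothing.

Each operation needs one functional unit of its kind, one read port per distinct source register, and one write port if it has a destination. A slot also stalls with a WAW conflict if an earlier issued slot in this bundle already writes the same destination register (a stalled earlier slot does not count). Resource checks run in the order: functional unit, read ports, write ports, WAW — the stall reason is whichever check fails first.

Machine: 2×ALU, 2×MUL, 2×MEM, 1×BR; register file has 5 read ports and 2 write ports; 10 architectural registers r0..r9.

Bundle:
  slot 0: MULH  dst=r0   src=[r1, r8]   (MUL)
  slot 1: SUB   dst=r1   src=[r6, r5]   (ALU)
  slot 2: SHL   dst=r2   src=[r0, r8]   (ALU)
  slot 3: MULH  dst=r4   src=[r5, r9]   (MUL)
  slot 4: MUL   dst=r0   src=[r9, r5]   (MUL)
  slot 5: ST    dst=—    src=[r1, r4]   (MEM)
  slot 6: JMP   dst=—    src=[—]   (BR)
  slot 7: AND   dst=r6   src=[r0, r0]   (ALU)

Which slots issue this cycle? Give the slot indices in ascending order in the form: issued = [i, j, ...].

issued = [0, 1, 6]

#0 MUL src=r1,r8 dispatched  <A:2 Mu:1 Ld:2 B:1 rd:3 wr:1>
#1 ALU src=r6,r5 dispatched  <A:1 Mu:1 Ld:2 B:1 rd:1 wr:0>
#2 ALU src=r0,r8 held:RD_PORT  <A:1 Mu:1 Ld:2 B:1 rd:1 wr:0>
#3 MUL src=r5,r9 held:RD_PORT  <A:1 Mu:1 Ld:2 B:1 rd:1 wr:0>
#4 MUL src=r9,r5 held:RD_PORT  <A:1 Mu:1 Ld:2 B:1 rd:1 wr:0>
#5 MEM src=r1,r4 held:RD_PORT  <A:1 Mu:1 Ld:2 B:1 rd:1 wr:0>
#6 BR src=- dispatched  <A:1 Mu:1 Ld:2 B:0 rd:1 wr:0>
#7 ALU src=r0,r0 held:WR_PORT  <A:1 Mu:1 Ld:2 B:0 rd:1 wr:0>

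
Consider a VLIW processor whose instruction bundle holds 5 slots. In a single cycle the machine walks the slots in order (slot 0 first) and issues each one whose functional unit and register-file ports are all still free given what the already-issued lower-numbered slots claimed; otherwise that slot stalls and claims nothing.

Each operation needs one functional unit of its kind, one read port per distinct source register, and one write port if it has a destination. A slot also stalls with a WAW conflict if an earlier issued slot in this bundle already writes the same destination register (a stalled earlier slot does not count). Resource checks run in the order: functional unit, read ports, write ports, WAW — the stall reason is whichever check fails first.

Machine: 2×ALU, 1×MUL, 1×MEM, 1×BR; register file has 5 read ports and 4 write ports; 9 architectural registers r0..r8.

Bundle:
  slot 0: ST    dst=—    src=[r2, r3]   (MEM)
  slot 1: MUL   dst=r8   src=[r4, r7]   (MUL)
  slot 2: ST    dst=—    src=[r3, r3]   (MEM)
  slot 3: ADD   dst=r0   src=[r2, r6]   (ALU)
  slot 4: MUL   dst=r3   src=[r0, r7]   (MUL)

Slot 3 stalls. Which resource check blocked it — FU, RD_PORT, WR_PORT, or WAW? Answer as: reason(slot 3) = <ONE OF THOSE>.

  0. MEM ⇒ go  {2A/1Mu/0Ld/1B | 3r 4w}
  1. MUL→r8 ⇒ go  {2A/0Mu/0Ld/1B | 1r 3w}
  2. MEM ⇒ no(FU)  {2A/0Mu/0Ld/1B | 1r 3w}
  3. ALU→r0 ⇒ no(RD_PORT)  {2A/0Mu/0Ld/1B | 1r 3w}
  4. MUL→r3 ⇒ no(FU)  {2A/0Mu/0Ld/1B | 1r 3w}

reason(slot 3) = RD_PORT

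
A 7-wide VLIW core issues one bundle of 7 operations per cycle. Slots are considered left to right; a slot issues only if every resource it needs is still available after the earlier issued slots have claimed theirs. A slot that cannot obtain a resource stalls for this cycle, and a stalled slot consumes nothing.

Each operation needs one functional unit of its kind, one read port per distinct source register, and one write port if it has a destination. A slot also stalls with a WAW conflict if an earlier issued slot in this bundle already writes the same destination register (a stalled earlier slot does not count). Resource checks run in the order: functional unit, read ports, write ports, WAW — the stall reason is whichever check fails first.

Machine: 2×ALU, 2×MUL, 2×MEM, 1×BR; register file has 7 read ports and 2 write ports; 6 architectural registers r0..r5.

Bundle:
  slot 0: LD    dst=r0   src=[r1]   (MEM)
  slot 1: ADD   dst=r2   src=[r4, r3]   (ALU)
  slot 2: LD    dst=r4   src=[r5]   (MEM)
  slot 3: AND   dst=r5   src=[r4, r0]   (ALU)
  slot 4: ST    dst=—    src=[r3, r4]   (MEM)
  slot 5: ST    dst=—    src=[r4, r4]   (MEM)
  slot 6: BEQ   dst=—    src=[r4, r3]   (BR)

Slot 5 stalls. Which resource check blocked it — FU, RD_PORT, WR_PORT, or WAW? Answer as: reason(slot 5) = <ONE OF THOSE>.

#0 MEM src=r1 dispatched  <A:2 Mu:2 Ld:1 B:1 rd:6 wr:1>
#1 ALU src=r4,r3 dispatched  <A:1 Mu:2 Ld:1 B:1 rd:4 wr:0>
#2 MEM src=r5 held:WR_PORT  <A:1 Mu:2 Ld:1 B:1 rd:4 wr:0>
#3 ALU src=r4,r0 held:WR_PORT  <A:1 Mu:2 Ld:1 B:1 rd:4 wr:0>
#4 MEM src=r3,r4 dispatched  <A:1 Mu:2 Ld:0 B:1 rd:2 wr:0>
#5 MEM src=r4,r4 held:FU  <A:1 Mu:2 Ld:0 B:1 rd:2 wr:0>
#6 BR src=r4,r3 dispatched  <A:1 Mu:2 Ld:0 B:0 rd:0 wr:0>

reason(slot 5) = FU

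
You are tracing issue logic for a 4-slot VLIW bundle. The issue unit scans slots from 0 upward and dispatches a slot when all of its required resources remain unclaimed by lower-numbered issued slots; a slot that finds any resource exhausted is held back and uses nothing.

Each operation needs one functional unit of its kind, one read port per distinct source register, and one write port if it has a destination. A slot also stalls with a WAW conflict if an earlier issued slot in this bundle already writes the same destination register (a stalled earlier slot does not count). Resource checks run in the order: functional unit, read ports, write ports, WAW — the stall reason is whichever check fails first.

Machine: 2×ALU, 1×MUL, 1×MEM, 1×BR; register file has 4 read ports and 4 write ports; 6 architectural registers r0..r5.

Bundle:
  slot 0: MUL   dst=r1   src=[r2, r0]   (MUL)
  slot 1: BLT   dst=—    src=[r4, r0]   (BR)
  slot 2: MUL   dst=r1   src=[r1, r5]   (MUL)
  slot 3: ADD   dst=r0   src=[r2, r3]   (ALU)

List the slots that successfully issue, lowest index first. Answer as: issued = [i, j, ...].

[0] MUL needs rd=2 wr=1: ok; after: ALU=2 MUL=0 MEM=1 BR=1, R=2, W=3
[1] BR needs rd=2 wr=0: ok; after: ALU=2 MUL=0 MEM=1 BR=0, R=0, W=3
[2] MUL needs rd=2 wr=1: FU; after: ALU=2 MUL=0 MEM=1 BR=0, R=0, W=3
[3] ALU needs rd=2 wr=1: RD_PORT; after: ALU=2 MUL=0 MEM=1 BR=0, R=0, W=3

issued = [0, 1]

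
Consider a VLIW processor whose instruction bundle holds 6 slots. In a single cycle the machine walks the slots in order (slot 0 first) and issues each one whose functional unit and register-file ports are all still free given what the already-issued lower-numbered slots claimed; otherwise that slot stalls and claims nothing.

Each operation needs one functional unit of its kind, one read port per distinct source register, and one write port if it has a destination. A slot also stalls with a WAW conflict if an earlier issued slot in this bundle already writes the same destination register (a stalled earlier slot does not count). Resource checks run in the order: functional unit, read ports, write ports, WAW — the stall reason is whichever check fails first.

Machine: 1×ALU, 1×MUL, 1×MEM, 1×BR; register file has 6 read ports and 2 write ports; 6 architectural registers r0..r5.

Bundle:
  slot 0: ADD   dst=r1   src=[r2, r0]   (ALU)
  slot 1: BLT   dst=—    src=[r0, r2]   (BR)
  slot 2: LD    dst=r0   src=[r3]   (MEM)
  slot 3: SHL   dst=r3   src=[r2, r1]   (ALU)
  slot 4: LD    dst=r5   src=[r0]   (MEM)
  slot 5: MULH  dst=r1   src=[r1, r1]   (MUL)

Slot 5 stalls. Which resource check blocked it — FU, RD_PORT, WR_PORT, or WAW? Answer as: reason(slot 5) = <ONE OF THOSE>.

reason(slot 5) = WR_PORT

  0. ALU→r1 ⇒ go  {0A/1Mu/1Ld/1B | 4r 1w}
  1. BR ⇒ go  {0A/1Mu/1Ld/0B | 2r 1w}
  2. MEM→r0 ⇒ go  {0A/1Mu/0Ld/0B | 1r 0w}
  3. ALU→r3 ⇒ no(FU)  {0A/1Mu/0Ld/0B | 1r 0w}
  4. MEM→r5 ⇒ no(FU)  {0A/1Mu/0Ld/0B | 1r 0w}
  5. MUL→r1 ⇒ no(WR_PORT)  {0A/1Mu/0Ld/0B | 1r 0w}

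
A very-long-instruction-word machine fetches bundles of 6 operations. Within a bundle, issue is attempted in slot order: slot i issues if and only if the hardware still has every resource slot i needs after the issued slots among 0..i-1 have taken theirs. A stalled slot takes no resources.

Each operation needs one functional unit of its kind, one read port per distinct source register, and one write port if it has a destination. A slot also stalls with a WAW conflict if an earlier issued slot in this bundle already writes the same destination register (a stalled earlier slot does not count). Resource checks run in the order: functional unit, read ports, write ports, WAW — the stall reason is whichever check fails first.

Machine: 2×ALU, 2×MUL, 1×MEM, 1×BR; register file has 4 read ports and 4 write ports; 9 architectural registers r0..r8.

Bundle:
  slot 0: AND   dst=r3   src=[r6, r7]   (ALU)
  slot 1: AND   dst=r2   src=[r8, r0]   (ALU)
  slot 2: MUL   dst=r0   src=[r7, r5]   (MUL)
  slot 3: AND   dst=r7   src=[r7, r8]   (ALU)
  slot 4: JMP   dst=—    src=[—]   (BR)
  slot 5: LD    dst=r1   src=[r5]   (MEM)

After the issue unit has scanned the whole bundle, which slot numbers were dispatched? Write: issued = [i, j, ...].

[0] ALU needs rd=2 wr=1: ok; after: ALU=1 MUL=2 MEM=1 BR=1, R=2, W=3
[1] ALU needs rd=2 wr=1: ok; after: ALU=0 MUL=2 MEM=1 BR=1, R=0, W=2
[2] MUL needs rd=2 wr=1: RD_PORT; after: ALU=0 MUL=2 MEM=1 BR=1, R=0, W=2
[3] ALU needs rd=2 wr=1: FU; after: ALU=0 MUL=2 MEM=1 BR=1, R=0, W=2
[4] BR needs rd=0 wr=0: ok; after: ALU=0 MUL=2 MEM=1 BR=0, R=0, W=2
[5] MEM needs rd=1 wr=1: RD_PORT; after: ALU=0 MUL=2 MEM=1 BR=0, R=0, W=2

issued = [0, 1, 4]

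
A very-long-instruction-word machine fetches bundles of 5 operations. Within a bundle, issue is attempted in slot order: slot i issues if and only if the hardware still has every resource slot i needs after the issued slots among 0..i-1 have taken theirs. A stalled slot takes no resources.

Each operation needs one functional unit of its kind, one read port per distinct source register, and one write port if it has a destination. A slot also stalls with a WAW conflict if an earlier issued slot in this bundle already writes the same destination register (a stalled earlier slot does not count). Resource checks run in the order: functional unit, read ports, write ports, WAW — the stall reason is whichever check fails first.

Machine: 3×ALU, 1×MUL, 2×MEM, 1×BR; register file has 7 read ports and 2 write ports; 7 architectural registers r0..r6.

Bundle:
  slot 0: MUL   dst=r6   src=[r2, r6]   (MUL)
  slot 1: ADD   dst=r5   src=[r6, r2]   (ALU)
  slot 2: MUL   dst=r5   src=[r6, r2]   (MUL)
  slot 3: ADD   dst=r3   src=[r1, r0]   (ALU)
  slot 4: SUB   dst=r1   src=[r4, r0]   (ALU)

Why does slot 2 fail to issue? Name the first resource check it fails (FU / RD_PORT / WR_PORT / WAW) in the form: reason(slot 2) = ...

slot 0 (MUL): ISSUE — free A3,Mu0,Ld2,B1 rp5 wp1
slot 1 (ALU): ISSUE — free A2,Mu0,Ld2,B1 rp3 wp0
slot 2 (MUL): stall FU — free A2,Mu0,Ld2,B1 rp3 wp0
slot 3 (ALU): stall WR_PORT — free A2,Mu0,Ld2,B1 rp3 wp0
slot 4 (ALU): stall WR_PORT — free A2,Mu0,Ld2,B1 rp3 wp0

reason(slot 2) = FU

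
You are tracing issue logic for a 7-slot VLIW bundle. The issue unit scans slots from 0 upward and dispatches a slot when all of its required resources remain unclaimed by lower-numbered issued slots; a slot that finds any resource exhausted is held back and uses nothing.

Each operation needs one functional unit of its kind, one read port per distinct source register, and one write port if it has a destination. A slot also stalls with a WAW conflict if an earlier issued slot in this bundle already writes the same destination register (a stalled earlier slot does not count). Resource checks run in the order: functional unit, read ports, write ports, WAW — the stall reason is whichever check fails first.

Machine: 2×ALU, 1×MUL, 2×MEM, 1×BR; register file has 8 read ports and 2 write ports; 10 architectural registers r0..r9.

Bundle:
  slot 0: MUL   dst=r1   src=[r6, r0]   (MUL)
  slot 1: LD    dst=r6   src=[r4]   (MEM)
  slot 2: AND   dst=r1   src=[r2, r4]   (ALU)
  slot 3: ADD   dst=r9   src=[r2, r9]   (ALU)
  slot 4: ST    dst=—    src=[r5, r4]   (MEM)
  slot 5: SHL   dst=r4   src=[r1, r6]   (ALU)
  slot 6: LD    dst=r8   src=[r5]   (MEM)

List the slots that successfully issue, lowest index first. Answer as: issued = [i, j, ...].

issued = [0, 1, 4]

slot 0 (MUL): ISSUE — free A2,Mu0,Ld2,B1 rp6 wp1
slot 1 (MEM): ISSUE — free A2,Mu0,Ld1,B1 rp5 wp0
slot 2 (ALU): stall WR_PORT — free A2,Mu0,Ld1,B1 rp5 wp0
slot 3 (ALU): stall WR_PORT — free A2,Mu0,Ld1,B1 rp5 wp0
slot 4 (MEM): ISSUE — free A2,Mu0,Ld0,B1 rp3 wp0
slot 5 (ALU): stall WR_PORT — free A2,Mu0,Ld0,B1 rp3 wp0
slot 6 (MEM): stall FU — free A2,Mu0,Ld0,B1 rp3 wp0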